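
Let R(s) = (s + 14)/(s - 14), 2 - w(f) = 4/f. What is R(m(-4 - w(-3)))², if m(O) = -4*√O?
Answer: (-59*I - 28*√66)/(-59*I + 28*√66) ≈ -0.87393 - 0.48604*I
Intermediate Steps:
w(f) = 2 - 4/f
R(s) = (14 + s)/(-14 + s)
R(m(-4 - w(-3)))² = ((14 - 4*√(-4 - (2 - 4/(-3))))/(-14 - 4*√(-4 - (2 - 4/(-3)))))² = ((14 - 4*√(-4 - (2 - 4*(-⅓))))/(-14 - 4*√(-4 - (2 - 4*(-⅓)))))² = ((14 - 4*√(-4 - (2 + 4/3)))/(-14 - 4*√(-4 - (2 + 4/3))))² = ((14 - 4*√(-4 - 1*10/3))/(-14 - 4*√(-4 - 1*10/3)))² = ((14 - 4*√(-4 - 10/3))/(-14 - 4*√(-4 - 10/3)))² = ((14 - 4*I*√66/3)/(-14 - 4*I*√66/3))² = (14 - 4*I*√66/3)²/(-14 - 4*I*√66/3)²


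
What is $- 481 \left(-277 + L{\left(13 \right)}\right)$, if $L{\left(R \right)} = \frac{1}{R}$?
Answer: $133200$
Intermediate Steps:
$- 481 \left(-277 + L{\left(13 \right)}\right) = - 481 \left(-277 + \frac{1}{13}\right) = \left(-481\right) \left(- \frac{3600}{13}\right) = 133200$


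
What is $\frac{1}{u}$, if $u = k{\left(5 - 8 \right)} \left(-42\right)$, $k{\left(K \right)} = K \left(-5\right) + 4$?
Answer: $- \frac{1}{798} \approx -0.0012531$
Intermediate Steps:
$k{\left(K \right)} = 4 - 5 K$ ($k{\left(K \right)} = - 5 K + 4 = 4 - 5 K$)
$u = -798$ ($u = \left(4 - 5 \left(5 - 8\right)\right) \left(-42\right) = \left(4 - -15\right) \left(-42\right) = \left(4 + 15\right) \left(-42\right) = 19 \left(-42\right) = -798$)
$\frac{1}{u} = \frac{1}{-798} = - \frac{1}{798}$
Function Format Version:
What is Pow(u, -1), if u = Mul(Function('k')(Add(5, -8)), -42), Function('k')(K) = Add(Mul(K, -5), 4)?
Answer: Rational(-1, 798) ≈ -0.0012531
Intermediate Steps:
Function('k')(K) = Add(4, Mul(-5, K)) (Function('k')(K) = Add(Mul(-5, K), 4) = Add(4, Mul(-5, K)))
u = -798 (u = Mul(Add(4, Mul(-5, Add(5, -8))), -42) = Mul(Add(4, Mul(-5, -3)), -42) = Mul(Add(4, 15), -42) = Mul(19, -42) = -798)
Pow(u, -1) = Pow(-798, -1) = Rational(-1, 798)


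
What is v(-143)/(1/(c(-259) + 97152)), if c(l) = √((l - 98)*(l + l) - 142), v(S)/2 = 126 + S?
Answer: -3303168 - 136*√11549 ≈ -3.3178e+6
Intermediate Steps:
v(S) = 252 + 2*S (v(S) = 2*(126 + S) = 252 + 2*S)
c(l) = √(-142 + 2*l*(-98 + l)) (c(l) = √((-98 + l)*(2*l) - 142) = √(2*l*(-98 + l) - 142) = √(-142 + 2*l*(-98 + l)))
v(-143)/(1/(c(-259) + 97152)) = (252 + 2*(-143))/(1/(√(-142 - 196*(-259) + 2*(-259)²) + 97152)) = (252 - 286)/(1/(√(-142 + 50764 + 2*67081) + 97152)) = -(3303168 + 34*√(-142 + 50764 + 134162)) = -(3303168 + 136*√11549) = -34*(97152 + 4*√11549) = -3303168 - 136*√11549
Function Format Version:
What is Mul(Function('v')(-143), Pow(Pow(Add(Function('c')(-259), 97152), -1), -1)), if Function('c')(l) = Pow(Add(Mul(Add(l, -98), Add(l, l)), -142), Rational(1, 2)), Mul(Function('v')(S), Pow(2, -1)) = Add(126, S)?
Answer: Add(-3303168, Mul(-136, Pow(11549, Rational(1, 2)))) ≈ -3.3178e+6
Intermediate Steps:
Function('v')(S) = Add(252, Mul(2, S)) (Function('v')(S) = Mul(2, Add(126, S)) = Add(252, Mul(2, S)))
Function('c')(l) = Pow(Add(-142, Mul(2, l, Add(-98, l))), Rational(1, 2)) (Function('c')(l) = Pow(Add(Mul(Add(-98, l), Mul(2, l)), -142), Rational(1, 2)) = Pow(Add(Mul(2, l, Add(-98, l)), -142), Rational(1, 2)) = Pow(Add(-142, Mul(2, l, Add(-98, l))), Rational(1, 2)))
Mul(Function('v')(-143), Pow(Pow(Add(Function('c')(-259), 97152), -1), -1)) = Mul(Add(252, Mul(2, -143)), Pow(Pow(Add(Pow(Add(-142, Mul(-196, -259), Mul(2, Pow(-259, 2))), Rational(1, 2)), 97152), -1), -1)) = Mul(Add(252, -286), Pow(Pow(Add(Pow(Add(-142, 50764, Mul(2, 67081)), Rational(1, 2)), 97152), -1), -1)) = Mul(-34, Pow(Pow(Add(Pow(Add(-142, 50764, 134162), Rational(1, 2)), 97152), -1), -1)) = Mul(-34, Pow(Pow(Add(Pow(184784, Rational(1, 2)), 97152), -1), -1)) = Mul(-34, Pow(Pow(Add(Mul(4, Pow(11549, Rational(1, 2))), 97152), -1), -1)) = Mul(-34, Pow(Pow(Add(97152, Mul(4, Pow(11549, Rational(1, 2)))), -1), -1)) = Mul(-34, Add(97152, Mul(4, Pow(11549, Rational(1, 2))))) = Add(-3303168, Mul(-136, Pow(11549, Rational(1, 2))))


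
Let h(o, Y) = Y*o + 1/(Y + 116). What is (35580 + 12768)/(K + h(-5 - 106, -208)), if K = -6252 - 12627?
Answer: 4448016/387227 ≈ 11.487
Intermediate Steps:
K = -18879
h(o, Y) = 1/(116 + Y) + Y*o (h(o, Y) = Y*o + 1/(116 + Y) = 1/(116 + Y) + Y*o)
(35580 + 12768)/(K + h(-5 - 106, -208)) = (35580 + 12768)/(-18879 + (1 + (-5 - 106)*(-208)**2 + 116*(-208)*(-5 - 106))/(116 - 208)) = 48348/(-18879 + (1 - 111*43264 + 116*(-208)*(-111))/(-92)) = 48348/(-18879 - (1 - 4802304 + 2678208)/92) = 48348/(-18879 - 1/92*(-2124095)) = 48348/(-18879 + 2124095/92) = 48348/(387227/92) = 48348*(92/387227) = 4448016/387227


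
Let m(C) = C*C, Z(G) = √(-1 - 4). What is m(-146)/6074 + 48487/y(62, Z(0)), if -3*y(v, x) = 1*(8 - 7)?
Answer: -441754399/3037 ≈ -1.4546e+5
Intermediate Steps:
Z(G) = I*√5 (Z(G) = √(-5) = I*√5)
y(v, x) = -⅓ (y(v, x) = -(8 - 7)/3 = -1/3 = -⅓*1 = -⅓)
m(C) = C²
m(-146)/6074 + 48487/y(62, Z(0)) = (-146)²/6074 + 48487/(-⅓) = 21316*(1/6074) + 48487*(-3) = 10658/3037 - 145461 = -441754399/3037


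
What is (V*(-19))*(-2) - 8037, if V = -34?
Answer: -9329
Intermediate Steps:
(V*(-19))*(-2) - 8037 = -34*(-19)*(-2) - 8037 = 646*(-2) - 8037 = -1292 - 8037 = -9329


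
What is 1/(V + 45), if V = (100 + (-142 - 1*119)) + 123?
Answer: 1/7 ≈ 0.14286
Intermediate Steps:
V = -38 (V = (100 + (-142 - 119)) + 123 = (100 - 261) + 123 = -161 + 123 = -38)
1/(V + 45) = 1/(-38 + 45) = 1/7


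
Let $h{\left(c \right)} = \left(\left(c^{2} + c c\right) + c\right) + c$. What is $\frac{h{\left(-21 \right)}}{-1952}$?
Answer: $- \frac{105}{244} \approx -0.43033$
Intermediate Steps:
$h{\left(c \right)} = 2 c + 2 c^{2}$ ($h{\left(c \right)} = \left(\left(c^{2} + c^{2}\right) + c\right) + c = \left(2 c^{2} + c\right) + c = \left(c + 2 c^{2}\right) + c = 2 c + 2 c^{2}$)
$\frac{h{\left(-21 \right)}}{-1952} = \frac{2 \left(-21\right) \left(1 - 21\right)}{-1952} = 2 \left(-21\right) \left(-20\right) \left(- \frac{1}{1952}\right) = 840 \left(- \frac{1}{1952}\right) = - \frac{105}{244}$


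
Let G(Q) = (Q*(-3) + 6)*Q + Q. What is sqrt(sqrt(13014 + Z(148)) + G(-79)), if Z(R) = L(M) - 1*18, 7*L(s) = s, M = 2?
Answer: sqrt(-944524 + 7*sqrt(636818))/7 ≈ 138.43*I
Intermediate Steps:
L(s) = s/7
G(Q) = Q + Q*(6 - 3*Q) (G(Q) = (-3*Q + 6)*Q + Q = (6 - 3*Q)*Q + Q = Q*(6 - 3*Q) + Q = Q + Q*(6 - 3*Q))
Z(R) = -124/7 (Z(R) = (1/7)*2 - 1*18 = 2/7 - 18 = -124/7)
sqrt(sqrt(13014 + Z(148)) + G(-79)) = sqrt(sqrt(13014 - 124/7) - 79*(7 - 3*(-79))) = sqrt(sqrt(90974/7) - 79*(7 + 237)) = sqrt(sqrt(636818)/7 - 79*244) = sqrt(sqrt(636818)/7 - 19276) = sqrt(-19276 + sqrt(636818)/7)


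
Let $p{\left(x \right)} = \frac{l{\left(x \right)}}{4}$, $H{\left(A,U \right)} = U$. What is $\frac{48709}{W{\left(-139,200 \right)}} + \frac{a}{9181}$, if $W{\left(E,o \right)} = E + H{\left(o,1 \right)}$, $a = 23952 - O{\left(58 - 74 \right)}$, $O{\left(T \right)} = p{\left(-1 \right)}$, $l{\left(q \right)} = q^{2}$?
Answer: $- \frac{887783975}{2533956} \approx -350.35$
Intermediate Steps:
$p{\left(x \right)} = \frac{x^{2}}{4}$
$O{\left(T \right)} = \frac{1}{4}$ ($O{\left(T \right)} = \frac{\left(-1\right)^{2}}{4} = \frac{1}{4} \cdot 1 = \frac{1}{4}$)
$a = \frac{95807}{4}$ ($a = 23952 - \frac{1}{4} = \frac{95807}{4} \approx 23952.0$)
$W{\left(E,o \right)} = 1 + E$ ($W{\left(E,o \right)} = E + 1 = 1 + E$)
$\frac{48709}{W{\left(-139,200 \right)}} + \frac{a}{9181} = \frac{48709}{1 - 139} + \frac{95807}{4 \cdot 9181} = \frac{48709}{-138} + \frac{95807}{4} \cdot \frac{1}{9181} = 48709 \left(- \frac{1}{138}\right) + \frac{95807}{36724} = - \frac{48709}{138} + \frac{95807}{36724} = - \frac{887783975}{2533956}$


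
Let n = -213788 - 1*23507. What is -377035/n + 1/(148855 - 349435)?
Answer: 15125088601/9519326220 ≈ 1.5889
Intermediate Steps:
n = -237295 (n = -213788 - 23507 = -237295)
-377035/n + 1/(148855 - 349435) = -377035/(-237295) + 1/(148855 - 349435) = -377035*(-1/237295) + 1/(-200580) = 75407/47459 - 1/200580 = 15125088601/9519326220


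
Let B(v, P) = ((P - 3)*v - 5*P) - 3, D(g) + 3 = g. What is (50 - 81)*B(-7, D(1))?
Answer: -1302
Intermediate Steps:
D(g) = -3 + g
B(v, P) = -3 - 5*P + v*(-3 + P) (B(v, P) = ((-3 + P)*v - 5*P) - 3 = (v*(-3 + P) - 5*P) - 3 = (-5*P + v*(-3 + P)) - 3 = -3 - 5*P + v*(-3 + P))
(50 - 81)*B(-7, D(1)) = (50 - 81)*(-3 - 5*(-3 + 1) - 3*(-7) + (-3 + 1)*(-7)) = -31*(-3 - 5*(-2) + 21 - 2*(-7)) = -31*(-3 + 10 + 21 + 14) = -31*42 = -1302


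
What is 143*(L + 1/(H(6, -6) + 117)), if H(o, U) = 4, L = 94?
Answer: 147875/11 ≈ 13443.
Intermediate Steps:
143*(L + 1/(H(6, -6) + 117)) = 143*(94 + 1/(4 + 117)) = 143*(94 + 1/121) = 143*(11375/121) = 147875/11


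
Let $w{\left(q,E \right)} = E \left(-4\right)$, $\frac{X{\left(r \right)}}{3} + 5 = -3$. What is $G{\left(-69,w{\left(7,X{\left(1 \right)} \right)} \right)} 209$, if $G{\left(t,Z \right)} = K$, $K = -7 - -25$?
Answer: $3762$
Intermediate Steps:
$X{\left(r \right)} = -24$ ($X{\left(r \right)} = -15 + 3 \left(-3\right) = -15 - 9 = -24$)
$w{\left(q,E \right)} = - 4 E$
$K = 18$ ($K = -7 + 25 = 18$)
$G{\left(t,Z \right)} = 18$
$G{\left(-69,w{\left(7,X{\left(1 \right)} \right)} \right)} 209 = 18 \cdot 209 = 3762$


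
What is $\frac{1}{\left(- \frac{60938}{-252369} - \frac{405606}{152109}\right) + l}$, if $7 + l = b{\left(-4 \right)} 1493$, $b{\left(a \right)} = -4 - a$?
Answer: $- \frac{4265288469}{40200703991} \approx -0.1061$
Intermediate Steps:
$l = -7$ ($l = -7 + \left(-4 - -4\right) 1493 = -7 + \left(-4 + 4\right) 1493 = -7 + 0 \cdot 1493 = -7 + 0 = -7$)
$\frac{1}{\left(- \frac{60938}{-252369} - \frac{405606}{152109}\right) + l} = \frac{1}{\left(- \frac{60938}{-252369} - \frac{405606}{152109}\right) - 7} = \frac{1}{\left(\left(-60938\right) \left(- \frac{1}{252369}\right) - \frac{135202}{50703}\right) - 7} = \frac{1}{\left(\frac{60938}{252369} - \frac{135202}{50703}\right) - 7} = \frac{1}{- \frac{10343684708}{4265288469} - 7} = \frac{1}{- \frac{40200703991}{4265288469}} = - \frac{4265288469}{40200703991}$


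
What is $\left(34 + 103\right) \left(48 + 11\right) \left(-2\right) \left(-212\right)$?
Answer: $3427192$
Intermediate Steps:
$\left(34 + 103\right) \left(48 + 11\right) \left(-2\right) \left(-212\right) = 137 \cdot 59 \left(-2\right) \left(-212\right) = 8083 \left(-2\right) \left(-212\right) = \left(-16166\right) \left(-212\right) = 3427192$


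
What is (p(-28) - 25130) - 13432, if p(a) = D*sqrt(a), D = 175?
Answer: -38562 + 350*I*sqrt(7) ≈ -38562.0 + 926.01*I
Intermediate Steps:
p(a) = 175*sqrt(a)
(p(-28) - 25130) - 13432 = (175*sqrt(-28) - 25130) - 13432 = (175*(2*I*sqrt(7)) - 25130) - 13432 = (350*I*sqrt(7) - 25130) - 13432 = (-25130 + 350*I*sqrt(7)) - 13432 = -38562 + 350*I*sqrt(7)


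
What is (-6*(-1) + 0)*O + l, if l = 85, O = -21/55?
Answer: 4549/55 ≈ 82.709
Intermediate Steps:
O = -21/55 (O = -21*1/55 = -21/55 ≈ -0.38182)
(-6*(-1) + 0)*O + l = (-6*(-1) + 0)*(-21/55) + 85 = (6 + 0)*(-21/55) + 85 = 6*(-21/55) + 85 = -126/55 + 85 = 4549/55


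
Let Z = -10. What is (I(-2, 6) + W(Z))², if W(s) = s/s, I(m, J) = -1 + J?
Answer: 36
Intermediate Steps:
W(s) = 1
(I(-2, 6) + W(Z))² = ((-1 + 6) + 1)² = (5 + 1)² = 6² = 36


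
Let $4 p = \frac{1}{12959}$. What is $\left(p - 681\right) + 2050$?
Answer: $\frac{70963485}{51836} \approx 1369.0$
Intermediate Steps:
$p = \frac{1}{51836}$ ($p = \frac{1}{4 \cdot 12959} = \frac{1}{4} \cdot \frac{1}{12959} = \frac{1}{51836} \approx 1.9292 \cdot 10^{-5}$)
$\left(p - 681\right) + 2050 = \left(\frac{1}{51836} - 681\right) + 2050 = - \frac{35300315}{51836} + 2050 = \frac{70963485}{51836}$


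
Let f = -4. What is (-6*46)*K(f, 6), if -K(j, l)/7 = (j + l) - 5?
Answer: -5796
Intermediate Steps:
K(j, l) = 35 - 7*j - 7*l (K(j, l) = -7*((j + l) - 5) = -7*(-5 + j + l) = 35 - 7*j - 7*l)
(-6*46)*K(f, 6) = (-6*46)*(35 - 7*(-4) - 7*6) = -276*(35 + 28 - 42) = -276*21 = -5796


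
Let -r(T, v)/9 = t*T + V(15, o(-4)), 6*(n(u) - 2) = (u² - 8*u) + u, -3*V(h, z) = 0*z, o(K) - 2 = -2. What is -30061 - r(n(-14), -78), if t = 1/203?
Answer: -6101924/203 ≈ -30059.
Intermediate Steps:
o(K) = 0 (o(K) = 2 - 2 = 0)
t = 1/203 ≈ 0.0049261
V(h, z) = 0 (V(h, z) = -0*z = -⅓*0 = 0)
n(u) = 2 - 7*u/6 + u²/6 (n(u) = 2 + ((u² - 8*u) + u)/6 = 2 + (u² - 7*u)/6 = 2 + (-7*u/6 + u²/6) = 2 - 7*u/6 + u²/6)
r(T, v) = -9*T/203 (r(T, v) = -9*(T/203 + 0) = -9*T/203)
-30061 - r(n(-14), -78) = -30061 - (-9)*(2 - 7/6*(-14) + (⅙)*(-14)²)/203 = -30061 - (-9)*(2 + 49/3 + (⅙)*196)/203 = -30061 - (-9)*(2 + 49/3 + 98/3)/203 = -30061 - (-9)*51/203 = -30061 - 1*(-459/203) = -30061 + 459/203 = -6101924/203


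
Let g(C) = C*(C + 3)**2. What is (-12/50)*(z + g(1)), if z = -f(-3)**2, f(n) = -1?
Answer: -18/5 ≈ -3.6000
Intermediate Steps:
z = -1 (z = -1*(-1)**2 = -1*1 = -1)
g(C) = C*(3 + C)**2
(-12/50)*(z + g(1)) = (-12/50)*(-1 + 1*(3 + 1)**2) = (-12*1/50)*(-1 + 1*4**2) = -6*(-1 + 1*16)/25 = -6*(-1 + 16)/25 = -6/25*15 = -18/5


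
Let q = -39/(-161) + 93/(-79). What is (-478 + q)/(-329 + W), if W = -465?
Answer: 3045787/5049443 ≈ 0.60319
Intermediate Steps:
q = -11892/12719 (q = -39*(-1/161) + 93*(-1/79) = 39/161 - 93/79 = -11892/12719 ≈ -0.93498)
(-478 + q)/(-329 + W) = (-478 - 11892/12719)/(-329 - 465) = -6091574/12719/(-794) = -6091574/12719*(-1/794) = 3045787/5049443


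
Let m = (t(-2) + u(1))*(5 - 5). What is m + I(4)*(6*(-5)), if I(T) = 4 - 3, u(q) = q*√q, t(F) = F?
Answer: -30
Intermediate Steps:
u(q) = q^(3/2)
I(T) = 1
m = 0 (m = (-2 + 1^(3/2))*(5 - 5) = (-2 + 1)*0 = -1*0 = 0)
m + I(4)*(6*(-5)) = 0 + 1*(6*(-5)) = 0 + 1*(-30) = 0 - 30 = -30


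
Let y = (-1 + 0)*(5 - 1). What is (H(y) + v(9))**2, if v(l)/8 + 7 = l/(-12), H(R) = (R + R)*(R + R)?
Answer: 4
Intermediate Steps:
y = -4 (y = -1*4 = -4)
H(R) = 4*R**2 (H(R) = (2*R)*(2*R) = 4*R**2)
v(l) = -56 - 2*l/3 (v(l) = -56 + 8*(l/(-12)) = -56 + 8*(l*(-1/12)) = -56 + 8*(-l/12) = -56 - 2*l/3)
(H(y) + v(9))**2 = (4*(-4)**2 + (-56 - 2/3*9))**2 = (4*16 + (-56 - 6))**2 = (64 - 62)**2 = 2**2 = 4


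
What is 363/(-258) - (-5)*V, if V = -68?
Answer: -29361/86 ≈ -341.41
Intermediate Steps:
363/(-258) - (-5)*V = 363/(-258) - (-5)*(-68) = 363*(-1/258) - 1*340 = -121/86 - 340 = -29361/86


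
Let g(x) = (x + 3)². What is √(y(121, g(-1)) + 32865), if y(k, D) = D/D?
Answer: √32866 ≈ 181.29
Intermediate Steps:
g(x) = (3 + x)²
y(k, D) = 1
√(y(121, g(-1)) + 32865) = √(1 + 32865) = √32866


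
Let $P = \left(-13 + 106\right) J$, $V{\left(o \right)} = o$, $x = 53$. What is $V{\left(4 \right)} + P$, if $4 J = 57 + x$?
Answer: $\frac{5123}{2} \approx 2561.5$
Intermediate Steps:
$J = \frac{55}{2}$ ($J = \frac{57 + 53}{4} = \frac{1}{4} \cdot 110 = \frac{55}{2} \approx 27.5$)
$P = \frac{5115}{2}$ ($P = \left(-13 + 106\right) \frac{55}{2} = 93 \cdot \frac{55}{2} = \frac{5115}{2} \approx 2557.5$)
$V{\left(4 \right)} + P = 4 + \frac{5115}{2} = \frac{5123}{2}$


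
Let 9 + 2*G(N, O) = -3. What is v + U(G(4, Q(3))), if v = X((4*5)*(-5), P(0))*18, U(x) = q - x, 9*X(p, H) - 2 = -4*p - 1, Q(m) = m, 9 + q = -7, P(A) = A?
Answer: 792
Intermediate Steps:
q = -16 (q = -9 - 7 = -16)
X(p, H) = 1/9 - 4*p/9 (X(p, H) = 2/9 + (-4*p - 1)/9 = 2/9 + (-1 - 4*p)/9 = 2/9 + (-1/9 - 4*p/9) = 1/9 - 4*p/9)
G(N, O) = -6 (G(N, O) = -9/2 + (1/2)*(-3) = -9/2 - 3/2 = -6)
U(x) = -16 - x
v = 802 (v = (1/9 - 4*4*5*(-5)/9)*18 = (1/9 - 80*(-5)/9)*18 = (1/9 - 4/9*(-100))*18 = (1/9 + 400/9)*18 = (401/9)*18 = 802)
v + U(G(4, Q(3))) = 802 + (-16 - 1*(-6)) = 802 + (-16 + 6) = 802 - 10 = 792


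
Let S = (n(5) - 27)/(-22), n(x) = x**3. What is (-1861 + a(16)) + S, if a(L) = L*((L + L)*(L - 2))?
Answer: 58328/11 ≈ 5302.5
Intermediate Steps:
S = -49/11 (S = (5**3 - 27)/(-22) = (125 - 27)*(-1/22) = 98*(-1/22) = -49/11 ≈ -4.4545)
a(L) = 2*L**2*(-2 + L) (a(L) = L*((2*L)*(-2 + L)) = L*(2*L*(-2 + L)) = 2*L**2*(-2 + L))
(-1861 + a(16)) + S = (-1861 + 2*16**2*(-2 + 16)) - 49/11 = (-1861 + 2*256*14) - 49/11 = (-1861 + 7168) - 49/11 = 5307 - 49/11 = 58328/11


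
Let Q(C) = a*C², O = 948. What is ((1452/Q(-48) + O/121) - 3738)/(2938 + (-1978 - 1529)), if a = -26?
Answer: 2253153841/343694208 ≈ 6.5557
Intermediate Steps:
Q(C) = -26*C²
((1452/Q(-48) + O/121) - 3738)/(2938 + (-1978 - 1529)) = ((1452/((-26*(-48)²)) + 948/121) - 3738)/(2938 + (-1978 - 1529)) = ((1452/((-26*2304)) + 948*(1/121)) - 3738)/(2938 - 3507) = ((1452/(-59904) + 948/121) - 3738)/(-569) = ((1452*(-1/59904) + 948/121) - 3738)*(-1/569) = ((-121/4992 + 948/121) - 3738)*(-1/569) = (4717775/604032 - 3738)*(-1/569) = -2253153841/604032*(-1/569) = 2253153841/343694208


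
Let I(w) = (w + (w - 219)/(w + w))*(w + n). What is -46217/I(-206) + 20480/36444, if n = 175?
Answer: -53360934668/7950431709 ≈ -6.7117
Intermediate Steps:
I(w) = (175 + w)*(w + (-219 + w)/(2*w)) (I(w) = (w + (w - 219)/(w + w))*(w + 175) = (w + (-219 + w)/((2*w)))*(175 + w) = (w + (-219 + w)*(1/(2*w)))*(175 + w) = (w + (-219 + w)/(2*w))*(175 + w) = (175 + w)*(w + (-219 + w)/(2*w)))
-46217/I(-206) + 20480/36444 = -46217/(-22 + (-206)² - 38325/2/(-206) + (351/2)*(-206)) + 20480/36444 = -46217/(-22 + 42436 - 38325/2*(-1/206) - 36153) + 20480*(1/36444) = -46217/(-22 + 42436 + 38325/412 - 36153) + 5120/9111 = -46217/2617857/412 + 5120/9111 = -46217*412/2617857 + 5120/9111 = -19041404/2617857 + 5120/9111 = -53360934668/7950431709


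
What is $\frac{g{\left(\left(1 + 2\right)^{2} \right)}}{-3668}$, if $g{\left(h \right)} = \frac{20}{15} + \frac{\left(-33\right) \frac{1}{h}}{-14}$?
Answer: $- \frac{67}{154056} \approx -0.00043491$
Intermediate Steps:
$g{\left(h \right)} = \frac{4}{3} + \frac{33}{14 h}$ ($g{\left(h \right)} = 20 \cdot \frac{1}{15} + - \frac{33}{h} \left(- \frac{1}{14}\right) = \frac{4}{3} + \frac{33}{14 h}$)
$\frac{g{\left(\left(1 + 2\right)^{2} \right)}}{-3668} = \frac{\frac{1}{42} \frac{1}{\left(1 + 2\right)^{2}} \left(99 + 56 \left(1 + 2\right)^{2}\right)}{-3668} = \frac{99 + 56 \cdot 3^{2}}{42 \cdot 3^{2}} \left(- \frac{1}{3668}\right) = \frac{99 + 56 \cdot 9}{42 \cdot 9} \left(- \frac{1}{3668}\right) = \frac{1}{42} \cdot \frac{1}{9} \left(99 + 504\right) \left(- \frac{1}{3668}\right) = \frac{1}{42} \cdot \frac{1}{9} \cdot 603 \left(- \frac{1}{3668}\right) = \frac{67}{42} \left(- \frac{1}{3668}\right) = - \frac{67}{154056}$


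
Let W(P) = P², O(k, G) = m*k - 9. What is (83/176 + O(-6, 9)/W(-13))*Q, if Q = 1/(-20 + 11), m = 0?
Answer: -12443/267696 ≈ -0.046482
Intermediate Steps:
O(k, G) = -9 (O(k, G) = 0*k - 9 = 0 - 9 = -9)
Q = -⅑ (Q = 1/(-9) = -⅑ ≈ -0.11111)
(83/176 + O(-6, 9)/W(-13))*Q = (83/176 - 9/((-13)²))*(-⅑) = (83*(1/176) - 9/169)*(-⅑) = (83/176 - 9*1/169)*(-⅑) = (83/176 - 9/169)*(-⅑) = (12443/29744)*(-⅑) = -12443/267696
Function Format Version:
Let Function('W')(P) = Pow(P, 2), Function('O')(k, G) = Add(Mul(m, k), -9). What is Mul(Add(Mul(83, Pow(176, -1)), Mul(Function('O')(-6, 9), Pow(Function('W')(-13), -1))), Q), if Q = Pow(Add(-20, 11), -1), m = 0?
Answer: Rational(-12443, 267696) ≈ -0.046482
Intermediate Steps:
Function('O')(k, G) = -9 (Function('O')(k, G) = Add(Mul(0, k), -9) = Add(0, -9) = -9)
Q = Rational(-1, 9) (Q = Pow(-9, -1) = Rational(-1, 9) ≈ -0.11111)
Mul(Add(Mul(83, Pow(176, -1)), Mul(Function('O')(-6, 9), Pow(Function('W')(-13), -1))), Q) = Mul(Add(Mul(83, Pow(176, -1)), Mul(-9, Pow(Pow(-13, 2), -1))), Rational(-1, 9)) = Mul(Add(Mul(83, Rational(1, 176)), Mul(-9, Pow(169, -1))), Rational(-1, 9)) = Mul(Add(Rational(83, 176), Mul(-9, Rational(1, 169))), Rational(-1, 9)) = Mul(Add(Rational(83, 176), Rational(-9, 169)), Rational(-1, 9)) = Mul(Rational(12443, 29744), Rational(-1, 9)) = Rational(-12443, 267696)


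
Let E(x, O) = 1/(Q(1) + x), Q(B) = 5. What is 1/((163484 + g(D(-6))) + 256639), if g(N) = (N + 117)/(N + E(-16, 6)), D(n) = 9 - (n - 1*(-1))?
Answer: 153/64280260 ≈ 2.3802e-6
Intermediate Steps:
D(n) = 8 - n (D(n) = 9 - (n + 1) = 9 - (1 + n) = 9 + (-1 - n) = 8 - n)
E(x, O) = 1/(5 + x)
g(N) = (117 + N)/(-1/11 + N) (g(N) = (N + 117)/(N + 1/(5 - 16)) = (117 + N)/(N + 1/(-11)) = (117 + N)/(N - 1/11) = (117 + N)/(-1/11 + N))
1/((163484 + g(D(-6))) + 256639) = 1/((163484 + 11*(117 + (8 - 1*(-6)))/(-1 + 11*(8 - 1*(-6)))) + 256639) = 1/((163484 + 11*(117 + (8 + 6))/(-1 + 11*(8 + 6))) + 256639) = 1/((163484 + 11*(117 + 14)/(-1 + 11*14)) + 256639) = 1/((163484 + 11*131/(-1 + 154)) + 256639) = 1/((163484 + 11*131/153) + 256639) = 1/((163484 + 11*(1/153)*131) + 256639) = 1/((163484 + 1441/153) + 256639) = 1/(25014493/153 + 256639) = 1/(64280260/153) = 153/64280260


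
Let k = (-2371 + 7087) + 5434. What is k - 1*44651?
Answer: -34501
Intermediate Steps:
k = 10150 (k = 4716 + 5434 = 10150)
k - 1*44651 = 10150 - 1*44651 = 10150 - 44651 = -34501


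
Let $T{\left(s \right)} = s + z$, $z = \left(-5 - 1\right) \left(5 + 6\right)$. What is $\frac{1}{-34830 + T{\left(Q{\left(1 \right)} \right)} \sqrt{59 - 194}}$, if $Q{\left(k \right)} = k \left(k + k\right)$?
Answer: $\frac{i}{6 \left(- 5805 i + 32 \sqrt{15}\right)} \approx -2.8698 \cdot 10^{-5} + 6.1269 \cdot 10^{-7} i$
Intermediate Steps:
$z = -66$ ($z = \left(-6\right) 11 = -66$)
$Q{\left(k \right)} = 2 k^{2}$ ($Q{\left(k \right)} = k 2 k = 2 k^{2}$)
$T{\left(s \right)} = -66 + s$ ($T{\left(s \right)} = s - 66 = -66 + s$)
$\frac{1}{-34830 + T{\left(Q{\left(1 \right)} \right)} \sqrt{59 - 194}} = \frac{1}{-34830 + \left(-66 + 2 \cdot 1^{2}\right) \sqrt{59 - 194}} = \frac{1}{-34830 + \left(-66 + 2 \cdot 1\right) \sqrt{-135}} = \frac{1}{-34830 + \left(-66 + 2\right) 3 i \sqrt{15}} = \frac{1}{-34830 - 64 \cdot 3 i \sqrt{15}} = \frac{1}{-34830 - 192 i \sqrt{15}}$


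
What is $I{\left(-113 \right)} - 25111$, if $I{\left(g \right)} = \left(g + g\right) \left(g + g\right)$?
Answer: $25965$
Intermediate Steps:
$I{\left(g \right)} = 4 g^{2}$ ($I{\left(g \right)} = 2 g 2 g = 4 g^{2}$)
$I{\left(-113 \right)} - 25111 = 4 \left(-113\right)^{2} - 25111 = 4 \cdot 12769 - 25111 = 51076 - 25111 = 25965$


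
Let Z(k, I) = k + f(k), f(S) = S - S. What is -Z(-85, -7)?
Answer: 85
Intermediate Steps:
f(S) = 0
Z(k, I) = k (Z(k, I) = k + 0 = k)
-Z(-85, -7) = -1*(-85) = 85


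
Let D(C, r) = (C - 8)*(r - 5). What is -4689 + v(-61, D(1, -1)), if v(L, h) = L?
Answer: -4750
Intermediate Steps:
D(C, r) = (-8 + C)*(-5 + r)
-4689 + v(-61, D(1, -1)) = -4689 - 61 = -4750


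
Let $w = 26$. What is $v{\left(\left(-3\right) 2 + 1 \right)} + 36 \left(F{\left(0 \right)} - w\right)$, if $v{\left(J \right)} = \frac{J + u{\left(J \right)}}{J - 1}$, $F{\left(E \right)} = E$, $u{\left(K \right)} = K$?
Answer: $- \frac{2803}{3} \approx -934.33$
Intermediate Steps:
$v{\left(J \right)} = \frac{2 J}{-1 + J}$ ($v{\left(J \right)} = \frac{J + J}{J - 1} = \frac{2 J}{-1 + J}$)
$v{\left(\left(-3\right) 2 + 1 \right)} + 36 \left(F{\left(0 \right)} - w\right) = \frac{2 \left(\left(-3\right) 2 + 1\right)}{-1 + \left(\left(-3\right) 2 + 1\right)} + 36 \left(0 - 26\right) = \frac{2 \left(-6 + 1\right)}{-1 + \left(-6 + 1\right)} + 36 \left(0 - 26\right) = 2 \left(-5\right) \frac{1}{-1 - 5} + 36 \left(-26\right) = 2 \left(-5\right) \frac{1}{-6} - 936 = 2 \left(-5\right) \left(- \frac{1}{6}\right) - 936 = \frac{5}{3} - 936 = - \frac{2803}{3}$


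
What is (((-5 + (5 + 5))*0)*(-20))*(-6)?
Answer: 0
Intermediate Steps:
(((-5 + (5 + 5))*0)*(-20))*(-6) = (((-5 + 10)*0)*(-20))*(-6) = ((5*0)*(-20))*(-6) = (0*(-20))*(-6) = 0*(-6) = 0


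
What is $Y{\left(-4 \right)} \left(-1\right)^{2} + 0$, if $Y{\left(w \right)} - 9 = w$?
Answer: $5$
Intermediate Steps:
$Y{\left(w \right)} = 9 + w$
$Y{\left(-4 \right)} \left(-1\right)^{2} + 0 = \left(9 - 4\right) \left(-1\right)^{2} + 0 = 5 \cdot 1 + 0 = 5 + 0 = 5$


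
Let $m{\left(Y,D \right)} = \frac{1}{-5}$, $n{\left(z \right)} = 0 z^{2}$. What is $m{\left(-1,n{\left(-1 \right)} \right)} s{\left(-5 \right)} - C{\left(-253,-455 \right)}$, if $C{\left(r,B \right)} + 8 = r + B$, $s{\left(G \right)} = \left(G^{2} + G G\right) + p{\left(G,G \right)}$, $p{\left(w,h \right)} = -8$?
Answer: $\frac{3538}{5} \approx 707.6$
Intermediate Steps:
$n{\left(z \right)} = 0$
$m{\left(Y,D \right)} = - \frac{1}{5}$
$s{\left(G \right)} = -8 + 2 G^{2}$ ($s{\left(G \right)} = \left(G^{2} + G G\right) - 8 = \left(G^{2} + G^{2}\right) - 8 = 2 G^{2} - 8 = -8 + 2 G^{2}$)
$C{\left(r,B \right)} = -8 + B + r$ ($C{\left(r,B \right)} = -8 + \left(r + B\right) = -8 + \left(B + r\right) = -8 + B + r$)
$m{\left(-1,n{\left(-1 \right)} \right)} s{\left(-5 \right)} - C{\left(-253,-455 \right)} = - \frac{-8 + 2 \left(-5\right)^{2}}{5} - \left(-8 - 455 - 253\right) = - \frac{-8 + 2 \cdot 25}{5} - -716 = - \frac{-8 + 50}{5} + 716 = \left(- \frac{1}{5}\right) 42 + 716 = - \frac{42}{5} + 716 = \frac{3538}{5}$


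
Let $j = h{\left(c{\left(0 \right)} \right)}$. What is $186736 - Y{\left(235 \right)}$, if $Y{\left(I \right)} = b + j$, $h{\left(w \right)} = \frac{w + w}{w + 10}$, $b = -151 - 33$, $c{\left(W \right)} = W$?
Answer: $186920$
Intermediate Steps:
$b = -184$ ($b = -151 - 33 = -184$)
$h{\left(w \right)} = \frac{2 w}{10 + w}$
$j = 0$ ($j = 2 \cdot 0 \frac{1}{10 + 0} = 2 \cdot 0 \cdot \frac{1}{10} = 0$)
$Y{\left(I \right)} = -184$ ($Y{\left(I \right)} = -184 + 0 = -184$)
$186736 - Y{\left(235 \right)} = 186736 - -184 = 186736 + 184 = 186920$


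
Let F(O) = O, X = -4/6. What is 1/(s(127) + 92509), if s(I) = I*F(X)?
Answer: 3/277273 ≈ 1.0820e-5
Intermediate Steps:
X = -2/3 (X = -4*1/6 = -2/3 ≈ -0.66667)
s(I) = -2*I/3 (s(I) = I*(-2/3) = -2*I/3)
1/(s(127) + 92509) = 1/(-2/3*127 + 92509) = 1/(-254/3 + 92509) = 1/(277273/3) = 3/277273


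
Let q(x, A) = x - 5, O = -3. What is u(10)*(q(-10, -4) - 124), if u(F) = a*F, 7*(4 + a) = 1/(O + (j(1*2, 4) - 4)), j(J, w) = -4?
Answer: 429510/77 ≈ 5578.1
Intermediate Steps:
q(x, A) = -5 + x
a = -309/77 (a = -4 + 1/(7*(-3 + (-4 - 4))) = -4 + 1/(7*(-3 - 8)) = -4 + (⅐)/(-11) = -4 + (⅐)*(-1/11) = -4 - 1/77 = -309/77 ≈ -4.0130)
u(F) = -309*F/77
u(10)*(q(-10, -4) - 124) = (-309/77*10)*((-5 - 10) - 124) = -3090*(-15 - 124)/77 = -3090/77*(-139) = 429510/77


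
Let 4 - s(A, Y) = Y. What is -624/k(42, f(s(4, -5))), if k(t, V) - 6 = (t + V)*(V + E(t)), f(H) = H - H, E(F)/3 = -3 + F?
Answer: -26/205 ≈ -0.12683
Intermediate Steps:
s(A, Y) = 4 - Y
E(F) = -9 + 3*F (E(F) = 3*(-3 + F) = -9 + 3*F)
f(H) = 0
k(t, V) = 6 + (V + t)*(-9 + V + 3*t) (k(t, V) = 6 + (t + V)*(V + (-9 + 3*t)) = 6 + (V + t)*(-9 + V + 3*t))
-624/k(42, f(s(4, -5))) = -624/(6 + 0**2 + 0*42 + 3*0*(-3 + 42) + 3*42*(-3 + 42)) = -624/(6 + 0 + 0 + 3*0*39 + 3*42*39) = -624/(6 + 0 + 0 + 0 + 4914) = -624/4920 = -624*1/4920 = -26/205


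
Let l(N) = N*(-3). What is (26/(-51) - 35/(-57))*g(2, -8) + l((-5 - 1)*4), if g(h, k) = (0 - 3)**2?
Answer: 23559/323 ≈ 72.938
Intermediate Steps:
g(h, k) = 9 (g(h, k) = (-3)**2 = 9)
l(N) = -3*N
(26/(-51) - 35/(-57))*g(2, -8) + l((-5 - 1)*4) = (26/(-51) - 35/(-57))*9 - 3*(-5 - 1)*4 = (26*(-1/51) - 35*(-1/57))*9 - (-18)*4 = (-26/51 + 35/57)*9 - 3*(-24) = (101/969)*9 + 72 = 303/323 + 72 = 23559/323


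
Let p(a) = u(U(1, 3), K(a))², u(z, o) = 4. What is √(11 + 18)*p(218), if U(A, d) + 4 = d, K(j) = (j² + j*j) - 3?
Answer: 16*√29 ≈ 86.163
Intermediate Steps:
K(j) = -3 + 2*j² (K(j) = (j² + j²) - 3 = 2*j² - 3 = -3 + 2*j²)
U(A, d) = -4 + d
p(a) = 16 (p(a) = 4² = 16)
√(11 + 18)*p(218) = √(11 + 18)*16 = √29*16 = 16*√29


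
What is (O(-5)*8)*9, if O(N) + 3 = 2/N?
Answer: -1224/5 ≈ -244.80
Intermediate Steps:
O(N) = -3 + 2/N
(O(-5)*8)*9 = ((-3 + 2/(-5))*8)*9 = ((-3 + 2*(-⅕))*8)*9 = ((-3 - ⅖)*8)*9 = -17/5*8*9 = -136/5*9 = -1224/5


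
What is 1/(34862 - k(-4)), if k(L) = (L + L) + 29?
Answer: 1/34841 ≈ 2.8702e-5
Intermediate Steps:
k(L) = 29 + 2*L (k(L) = 2*L + 29 = 29 + 2*L)
1/(34862 - k(-4)) = 1/(34862 - (29 + 2*(-4))) = 1/(34862 - (29 - 8)) = 1/(34862 - 1*21) = 1/(34862 - 21) = 1/34841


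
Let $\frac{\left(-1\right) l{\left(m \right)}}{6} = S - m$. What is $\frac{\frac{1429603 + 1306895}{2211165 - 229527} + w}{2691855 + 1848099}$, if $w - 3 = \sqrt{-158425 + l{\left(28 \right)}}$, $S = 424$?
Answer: $\frac{723451}{749712113721} + \frac{401 i}{4539954} \approx 9.6497 \cdot 10^{-7} + 8.8327 \cdot 10^{-5} i$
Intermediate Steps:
$l{\left(m \right)} = -2544 + 6 m$ ($l{\left(m \right)} = - 6 \left(424 - m\right) = -2544 + 6 m$)
$w = 3 + 401 i$ ($w = 3 + \sqrt{-158425 + \left(-2544 + 6 \cdot 28\right)} = 3 + \sqrt{-158425 + \left(-2544 + 168\right)} = 3 + \sqrt{-158425 - 2376} = 3 + \sqrt{-160801} = 3 + 401 i \approx 3.0 + 401.0 i$)
$\frac{\frac{1429603 + 1306895}{2211165 - 229527} + w}{2691855 + 1848099} = \frac{\frac{1429603 + 1306895}{2211165 - 229527} + \left(3 + 401 i\right)}{2691855 + 1848099} = \frac{\frac{2736498}{1981638} + \left(3 + 401 i\right)}{4539954} = \left(2736498 \cdot \frac{1}{1981638} + \left(3 + 401 i\right)\right) \frac{1}{4539954} = \left(\frac{456083}{330273} + \left(3 + 401 i\right)\right) \frac{1}{4539954} = \left(\frac{1446902}{330273} + 401 i\right) \frac{1}{4539954} = \frac{723451}{749712113721} + \frac{401 i}{4539954}$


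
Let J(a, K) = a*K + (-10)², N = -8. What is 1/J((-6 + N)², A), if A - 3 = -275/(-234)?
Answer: 117/107446 ≈ 0.0010889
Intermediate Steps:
A = 977/234 (A = 3 - 275/(-234) = 3 - 275*(-1/234) = 3 + 275/234 = 977/234 ≈ 4.1752)
J(a, K) = 100 + K*a (J(a, K) = K*a + 100 = 100 + K*a)
1/J((-6 + N)², A) = 1/(100 + 977*(-6 - 8)²/234) = 1/(100 + (977/234)*(-14)²) = 1/(100 + (977/234)*196) = 1/(100 + 95746/117) = 1/(107446/117) = 117/107446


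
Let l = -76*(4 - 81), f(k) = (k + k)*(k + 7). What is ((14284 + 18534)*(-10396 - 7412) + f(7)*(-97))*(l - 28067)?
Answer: 12983378052540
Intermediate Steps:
f(k) = 2*k*(7 + k) (f(k) = (2*k)*(7 + k) = 2*k*(7 + k))
l = 5852 (l = -76*(-77) = 5852)
((14284 + 18534)*(-10396 - 7412) + f(7)*(-97))*(l - 28067) = ((14284 + 18534)*(-10396 - 7412) + (2*7*(7 + 7))*(-97))*(5852 - 28067) = (32818*(-17808) + (2*7*14)*(-97))*(-22215) = (-584422944 + 196*(-97))*(-22215) = (-584422944 - 19012)*(-22215) = -584441956*(-22215) = 12983378052540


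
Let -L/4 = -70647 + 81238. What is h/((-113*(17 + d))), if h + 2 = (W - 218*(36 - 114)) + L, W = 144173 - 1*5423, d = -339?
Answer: 56694/18193 ≈ 3.1163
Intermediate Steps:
W = 138750 (W = 144173 - 5423 = 138750)
L = -42364 (L = -4*(-70647 + 81238) = -4*10591 = -42364)
h = 113388 (h = -2 + ((138750 - 218*(36 - 114)) - 42364) = -2 + ((138750 - 218*(-78)) - 42364) = -2 + ((138750 + 17004) - 42364) = -2 + (155754 - 42364) = -2 + 113390 = 113388)
h/((-113*(17 + d))) = 113388/((-113*(17 - 339))) = 113388/((-113*(-322))) = 113388/36386 = 113388*(1/36386) = 56694/18193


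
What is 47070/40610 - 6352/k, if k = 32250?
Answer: 63002639/65483625 ≈ 0.96211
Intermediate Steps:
47070/40610 - 6352/k = 47070/40610 - 6352/32250 = 47070*(1/40610) - 6352*1/32250 = 4707/4061 - 3176/16125 = 63002639/65483625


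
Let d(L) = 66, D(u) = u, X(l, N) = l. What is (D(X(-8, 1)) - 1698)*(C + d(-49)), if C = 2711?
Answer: -4737562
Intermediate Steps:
(D(X(-8, 1)) - 1698)*(C + d(-49)) = (-8 - 1698)*(2711 + 66) = -1706*2777 = -4737562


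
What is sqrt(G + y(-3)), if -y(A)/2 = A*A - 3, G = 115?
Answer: sqrt(103) ≈ 10.149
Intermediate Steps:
y(A) = 6 - 2*A**2 (y(A) = -2*(A*A - 3) = -2*(A**2 - 3) = -2*(-3 + A**2) = 6 - 2*A**2)
sqrt(G + y(-3)) = sqrt(115 + (6 - 2*(-3)**2)) = sqrt(115 + (6 - 2*9)) = sqrt(115 + (6 - 18)) = sqrt(115 - 12) = sqrt(103)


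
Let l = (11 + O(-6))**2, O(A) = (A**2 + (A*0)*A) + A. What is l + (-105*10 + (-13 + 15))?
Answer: 633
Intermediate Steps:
O(A) = A + A**2 (O(A) = (A**2 + 0*A) + A = (A**2 + 0) + A = A**2 + A = A + A**2)
l = 1681 (l = (11 - 6*(1 - 6))**2 = (11 - 6*(-5))**2 = (11 + 30)**2 = 41**2 = 1681)
l + (-105*10 + (-13 + 15)) = 1681 + (-105*10 + (-13 + 15)) = 1681 + (-1050 + 2) = 1681 - 1048 = 633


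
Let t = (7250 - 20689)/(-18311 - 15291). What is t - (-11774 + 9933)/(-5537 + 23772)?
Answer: 43845921/87533210 ≈ 0.50091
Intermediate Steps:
t = 13439/33602 (t = -13439/(-33602) = -13439*(-1/33602) = 13439/33602 ≈ 0.39995)
t - (-11774 + 9933)/(-5537 + 23772) = 13439/33602 - (-11774 + 9933)/(-5537 + 23772) = 13439/33602 - (-1841)/18235 = 13439/33602 - 1*(-263/2605) = 13439/33602 + 263/2605 = 43845921/87533210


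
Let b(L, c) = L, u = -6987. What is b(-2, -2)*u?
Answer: 13974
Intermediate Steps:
b(-2, -2)*u = -2*(-6987) = 13974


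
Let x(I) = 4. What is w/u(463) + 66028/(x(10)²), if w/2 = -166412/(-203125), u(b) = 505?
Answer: 1693258440671/410312500 ≈ 4126.8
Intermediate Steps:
w = 332824/203125 (w = 2*(-166412/(-203125)) = 2*(-166412*(-1/203125)) = 2*(166412/203125) = 332824/203125 ≈ 1.6385)
w/u(463) + 66028/(x(10)²) = (332824/203125)/505 + 66028/(4²) = (332824/203125)*(1/505) + 66028/16 = 332824/102578125 + 66028*(1/16) = 332824/102578125 + 16507/4 = 1693258440671/410312500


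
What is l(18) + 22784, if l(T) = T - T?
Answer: 22784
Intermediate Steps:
l(T) = 0
l(18) + 22784 = 0 + 22784 = 22784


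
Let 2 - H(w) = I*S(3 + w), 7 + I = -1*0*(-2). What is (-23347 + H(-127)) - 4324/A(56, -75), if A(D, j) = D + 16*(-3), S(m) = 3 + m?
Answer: -49465/2 ≈ -24733.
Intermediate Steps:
I = -7 (I = -7 - 1*0*(-2) = -7 + 0*(-2) = -7 + 0 = -7)
H(w) = 44 + 7*w (H(w) = 2 - (-7)*(3 + (3 + w)) = 2 - (-7)*(6 + w) = 2 - (-42 - 7*w) = 2 + (42 + 7*w) = 44 + 7*w)
A(D, j) = -48 + D (A(D, j) = D - 48 = -48 + D)
(-23347 + H(-127)) - 4324/A(56, -75) = (-23347 + (44 + 7*(-127))) - 4324/(-48 + 56) = (-23347 + (44 - 889)) - 4324/8 = (-23347 - 845) - 4324/8 = -24192 - 1*1081/2 = -24192 - 1081/2 = -49465/2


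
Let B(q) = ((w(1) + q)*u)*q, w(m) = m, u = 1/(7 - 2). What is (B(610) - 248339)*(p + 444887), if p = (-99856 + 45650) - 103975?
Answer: -49828642682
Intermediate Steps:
u = 1/5 ≈ 0.20000
p = -158181 (p = -54206 - 103975 = -158181)
B(q) = q*(1/5 + q/5) (B(q) = ((1 + q)*(1/5))*q = (1/5 + q/5)*q = q*(1/5 + q/5))
(B(610) - 248339)*(p + 444887) = ((1/5)*610*(1 + 610) - 248339)*(-158181 + 444887) = ((1/5)*610*611 - 248339)*286706 = (74542 - 248339)*286706 = -173797*286706 = -49828642682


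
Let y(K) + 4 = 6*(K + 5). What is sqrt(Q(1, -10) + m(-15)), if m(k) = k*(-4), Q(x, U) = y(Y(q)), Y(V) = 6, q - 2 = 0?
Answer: sqrt(122) ≈ 11.045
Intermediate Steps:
q = 2 (q = 2 + 0 = 2)
y(K) = 26 + 6*K (y(K) = -4 + 6*(K + 5) = -4 + 6*(5 + K) = -4 + (30 + 6*K) = 26 + 6*K)
Q(x, U) = 62 (Q(x, U) = 26 + 6*6 = 26 + 36 = 62)
m(k) = -4*k
sqrt(Q(1, -10) + m(-15)) = sqrt(62 - 4*(-15)) = sqrt(62 + 60) = sqrt(122)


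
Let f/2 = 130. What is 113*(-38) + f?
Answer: -4034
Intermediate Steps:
f = 260 (f = 2*130 = 260)
113*(-38) + f = 113*(-38) + 260 = -4294 + 260 = -4034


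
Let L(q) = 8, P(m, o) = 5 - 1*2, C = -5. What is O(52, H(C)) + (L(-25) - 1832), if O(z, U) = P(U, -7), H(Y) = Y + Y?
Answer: -1821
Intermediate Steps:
H(Y) = 2*Y
P(m, o) = 3 (P(m, o) = 5 - 2 = 3)
O(z, U) = 3
O(52, H(C)) + (L(-25) - 1832) = 3 + (8 - 1832) = 3 - 1824 = -1821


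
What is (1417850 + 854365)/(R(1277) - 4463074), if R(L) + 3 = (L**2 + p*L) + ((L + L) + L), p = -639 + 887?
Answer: -48345/53443 ≈ -0.90461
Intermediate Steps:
p = 248
R(L) = -3 + L**2 + 251*L (R(L) = -3 + ((L**2 + 248*L) + ((L + L) + L)) = -3 + ((L**2 + 248*L) + (2*L + L)) = -3 + ((L**2 + 248*L) + 3*L) = -3 + (L**2 + 251*L) = -3 + L**2 + 251*L)
(1417850 + 854365)/(R(1277) - 4463074) = (1417850 + 854365)/((-3 + 1277**2 + 251*1277) - 4463074) = 2272215/((-3 + 1630729 + 320527) - 4463074) = 2272215/(1951253 - 4463074) = 2272215/(-2511821) = 2272215*(-1/2511821) = -48345/53443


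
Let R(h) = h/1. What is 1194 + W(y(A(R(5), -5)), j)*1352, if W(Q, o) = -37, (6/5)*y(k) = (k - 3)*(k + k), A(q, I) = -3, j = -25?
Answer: -48830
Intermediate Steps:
R(h) = h (R(h) = h*1 = h)
y(k) = 5*k*(-3 + k)/3 (y(k) = 5*((k - 3)*(k + k))/6 = 5*((-3 + k)*(2*k))/6 = 5*(2*k*(-3 + k))/6 = 5*k*(-3 + k)/3)
1194 + W(y(A(R(5), -5)), j)*1352 = 1194 - 37*1352 = 1194 - 50024 = -48830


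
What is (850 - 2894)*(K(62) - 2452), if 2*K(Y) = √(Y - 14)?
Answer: 5011888 - 4088*√3 ≈ 5.0048e+6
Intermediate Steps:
K(Y) = √(-14 + Y)/2 (K(Y) = √(Y - 14)/2 = √(-14 + Y)/2)
(850 - 2894)*(K(62) - 2452) = (850 - 2894)*(√(-14 + 62)/2 - 2452) = -2044*(√48/2 - 2452) = -2044*((4*√3)/2 - 2452) = -2044*(2*√3 - 2452) = -2044*(-2452 + 2*√3) = 5011888 - 4088*√3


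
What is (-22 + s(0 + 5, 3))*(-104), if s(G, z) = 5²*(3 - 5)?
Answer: 7488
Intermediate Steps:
s(G, z) = -50 (s(G, z) = 25*(-2) = -50)
(-22 + s(0 + 5, 3))*(-104) = (-22 - 50)*(-104) = -72*(-104) = 7488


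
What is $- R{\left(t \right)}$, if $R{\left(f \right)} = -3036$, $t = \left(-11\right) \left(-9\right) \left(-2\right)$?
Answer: $3036$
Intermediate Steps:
$t = -198$ ($t = 99 \left(-2\right) = -198$)
$- R{\left(t \right)} = \left(-1\right) \left(-3036\right) = 3036$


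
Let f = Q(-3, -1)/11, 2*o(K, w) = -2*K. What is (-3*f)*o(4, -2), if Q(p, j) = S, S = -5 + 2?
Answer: -36/11 ≈ -3.2727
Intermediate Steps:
S = -3
o(K, w) = -K (o(K, w) = (-2*K)/2 = -K)
Q(p, j) = -3
f = -3/11 ≈ -0.27273
(-3*f)*o(4, -2) = (-3*(-3/11))*(-1*4) = (9/11)*(-4) = -36/11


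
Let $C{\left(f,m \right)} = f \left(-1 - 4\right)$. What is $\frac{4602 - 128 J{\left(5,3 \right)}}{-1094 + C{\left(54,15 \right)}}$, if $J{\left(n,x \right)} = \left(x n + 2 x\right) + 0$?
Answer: $- \frac{87}{62} \approx -1.4032$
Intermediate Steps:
$J{\left(n,x \right)} = 2 x + n x$ ($J{\left(n,x \right)} = \left(n x + 2 x\right) + 0 = \left(2 x + n x\right) + 0 = 2 x + n x$)
$C{\left(f,m \right)} = - 5 f$ ($C{\left(f,m \right)} = f \left(-5\right) = - 5 f$)
$\frac{4602 - 128 J{\left(5,3 \right)}}{-1094 + C{\left(54,15 \right)}} = \frac{4602 - 128 \cdot 3 \left(2 + 5\right)}{-1094 - 270} = \frac{4602 - 128 \cdot 3 \cdot 7}{-1094 - 270} = \frac{4602 - 2688}{-1364} = \left(4602 - 2688\right) \left(- \frac{1}{1364}\right) = 1914 \left(- \frac{1}{1364}\right) = - \frac{87}{62}$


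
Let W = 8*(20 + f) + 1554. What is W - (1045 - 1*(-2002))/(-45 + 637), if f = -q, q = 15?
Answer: 940601/592 ≈ 1588.9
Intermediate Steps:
f = -15 (f = -1*15 = -15)
W = 1594 (W = 8*(20 - 15) + 1554 = 8*5 + 1554 = 40 + 1554 = 1594)
W - (1045 - 1*(-2002))/(-45 + 637) = 1594 - (1045 - 1*(-2002))/(-45 + 637) = 1594 - (1045 + 2002)/592 = 1594 - 3047/592 = 940601/592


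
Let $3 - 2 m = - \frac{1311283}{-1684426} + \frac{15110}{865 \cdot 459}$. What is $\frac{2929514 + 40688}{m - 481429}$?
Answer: $- \frac{794560016476094328}{128786987122020163} \approx -6.1696$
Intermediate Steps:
$m = \frac{292050261593}{267510430764}$ ($m = \frac{3}{2} - \frac{- \frac{1311283}{-1684426} + \frac{15110}{865 \cdot 459}}{2} = \frac{3}{2} - \frac{\left(-1311283\right) \left(- \frac{1}{1684426}\right) + \frac{15110}{397035}}{2} = \frac{3}{2} - \frac{\frac{1311283}{1684426} + 15110 \cdot \frac{1}{397035}}{2} = \frac{3}{2} - \frac{\frac{1311283}{1684426} + \frac{3022}{79407}}{2} = \frac{3}{2} - \frac{109215384553}{267510430764} = \frac{292050261593}{267510430764} \approx 1.0917$)
$\frac{2929514 + 40688}{m - 481429} = \frac{2929514 + 40688}{\frac{292050261593}{267510430764} - 481429} = \frac{2970202}{- \frac{128786987122020163}{267510430764}} = 2970202 \left(- \frac{267510430764}{128786987122020163}\right) = - \frac{794560016476094328}{128786987122020163}$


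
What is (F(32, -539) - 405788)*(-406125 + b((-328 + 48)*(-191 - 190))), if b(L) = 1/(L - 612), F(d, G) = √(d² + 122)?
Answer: 4370018875724053/26517 - 43076866499*√1146/106068 ≈ 1.6479e+11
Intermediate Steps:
F(d, G) = √(122 + d²)
b(L) = 1/(-612 + L)
(F(32, -539) - 405788)*(-406125 + b((-328 + 48)*(-191 - 190))) = (√(122 + 32²) - 405788)*(-406125 + 1/(-612 + (-328 + 48)*(-191 - 190))) = (√(122 + 1024) - 405788)*(-406125 + 1/(-612 - 280*(-381))) = (√1146 - 405788)*(-406125 + 1/(-612 + 106680)) = (-405788 + √1146)*(-406125 + 1/106068) = (-405788 + √1146)*(-43076866499/106068) = 4370018875724053/26517 - 43076866499*√1146/106068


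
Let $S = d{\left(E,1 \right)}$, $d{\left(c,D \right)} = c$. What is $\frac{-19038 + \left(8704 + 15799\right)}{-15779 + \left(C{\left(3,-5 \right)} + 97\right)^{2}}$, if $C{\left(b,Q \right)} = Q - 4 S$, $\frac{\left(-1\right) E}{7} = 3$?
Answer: $\frac{5465}{15197} \approx 0.35961$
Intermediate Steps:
$E = -21$ ($E = \left(-7\right) 3 = -21$)
$S = -21$
$C{\left(b,Q \right)} = 84 + Q$ ($C{\left(b,Q \right)} = Q - -84 = Q + 84 = 84 + Q$)
$\frac{-19038 + \left(8704 + 15799\right)}{-15779 + \left(C{\left(3,-5 \right)} + 97\right)^{2}} = \frac{-19038 + \left(8704 + 15799\right)}{-15779 + \left(\left(84 - 5\right) + 97\right)^{2}} = \frac{-19038 + 24503}{-15779 + \left(79 + 97\right)^{2}} = \frac{5465}{-15779 + 176^{2}} = \frac{5465}{-15779 + 30976} = \frac{5465}{15197}$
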